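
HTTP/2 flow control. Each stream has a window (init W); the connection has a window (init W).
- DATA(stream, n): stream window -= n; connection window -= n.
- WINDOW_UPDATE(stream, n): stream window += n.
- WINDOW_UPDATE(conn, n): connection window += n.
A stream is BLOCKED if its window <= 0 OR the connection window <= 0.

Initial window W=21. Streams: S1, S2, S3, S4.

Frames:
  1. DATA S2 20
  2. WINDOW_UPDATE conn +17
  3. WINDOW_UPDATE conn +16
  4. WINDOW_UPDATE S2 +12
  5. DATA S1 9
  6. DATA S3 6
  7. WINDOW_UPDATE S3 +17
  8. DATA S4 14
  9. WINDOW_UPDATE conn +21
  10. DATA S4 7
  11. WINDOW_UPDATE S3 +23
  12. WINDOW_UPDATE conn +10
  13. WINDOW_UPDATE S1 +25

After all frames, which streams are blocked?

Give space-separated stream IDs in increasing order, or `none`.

Answer: S4

Derivation:
Op 1: conn=1 S1=21 S2=1 S3=21 S4=21 blocked=[]
Op 2: conn=18 S1=21 S2=1 S3=21 S4=21 blocked=[]
Op 3: conn=34 S1=21 S2=1 S3=21 S4=21 blocked=[]
Op 4: conn=34 S1=21 S2=13 S3=21 S4=21 blocked=[]
Op 5: conn=25 S1=12 S2=13 S3=21 S4=21 blocked=[]
Op 6: conn=19 S1=12 S2=13 S3=15 S4=21 blocked=[]
Op 7: conn=19 S1=12 S2=13 S3=32 S4=21 blocked=[]
Op 8: conn=5 S1=12 S2=13 S3=32 S4=7 blocked=[]
Op 9: conn=26 S1=12 S2=13 S3=32 S4=7 blocked=[]
Op 10: conn=19 S1=12 S2=13 S3=32 S4=0 blocked=[4]
Op 11: conn=19 S1=12 S2=13 S3=55 S4=0 blocked=[4]
Op 12: conn=29 S1=12 S2=13 S3=55 S4=0 blocked=[4]
Op 13: conn=29 S1=37 S2=13 S3=55 S4=0 blocked=[4]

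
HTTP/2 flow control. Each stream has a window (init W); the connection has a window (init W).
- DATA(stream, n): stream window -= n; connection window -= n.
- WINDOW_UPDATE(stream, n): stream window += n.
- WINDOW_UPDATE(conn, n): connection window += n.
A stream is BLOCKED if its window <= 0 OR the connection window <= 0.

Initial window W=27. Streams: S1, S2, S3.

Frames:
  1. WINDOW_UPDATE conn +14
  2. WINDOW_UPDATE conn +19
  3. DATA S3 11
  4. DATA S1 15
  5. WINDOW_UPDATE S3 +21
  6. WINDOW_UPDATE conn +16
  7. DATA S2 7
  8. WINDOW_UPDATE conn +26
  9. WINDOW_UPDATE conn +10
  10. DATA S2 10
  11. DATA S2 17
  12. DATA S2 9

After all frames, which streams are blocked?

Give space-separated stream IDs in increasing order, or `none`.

Answer: S2

Derivation:
Op 1: conn=41 S1=27 S2=27 S3=27 blocked=[]
Op 2: conn=60 S1=27 S2=27 S3=27 blocked=[]
Op 3: conn=49 S1=27 S2=27 S3=16 blocked=[]
Op 4: conn=34 S1=12 S2=27 S3=16 blocked=[]
Op 5: conn=34 S1=12 S2=27 S3=37 blocked=[]
Op 6: conn=50 S1=12 S2=27 S3=37 blocked=[]
Op 7: conn=43 S1=12 S2=20 S3=37 blocked=[]
Op 8: conn=69 S1=12 S2=20 S3=37 blocked=[]
Op 9: conn=79 S1=12 S2=20 S3=37 blocked=[]
Op 10: conn=69 S1=12 S2=10 S3=37 blocked=[]
Op 11: conn=52 S1=12 S2=-7 S3=37 blocked=[2]
Op 12: conn=43 S1=12 S2=-16 S3=37 blocked=[2]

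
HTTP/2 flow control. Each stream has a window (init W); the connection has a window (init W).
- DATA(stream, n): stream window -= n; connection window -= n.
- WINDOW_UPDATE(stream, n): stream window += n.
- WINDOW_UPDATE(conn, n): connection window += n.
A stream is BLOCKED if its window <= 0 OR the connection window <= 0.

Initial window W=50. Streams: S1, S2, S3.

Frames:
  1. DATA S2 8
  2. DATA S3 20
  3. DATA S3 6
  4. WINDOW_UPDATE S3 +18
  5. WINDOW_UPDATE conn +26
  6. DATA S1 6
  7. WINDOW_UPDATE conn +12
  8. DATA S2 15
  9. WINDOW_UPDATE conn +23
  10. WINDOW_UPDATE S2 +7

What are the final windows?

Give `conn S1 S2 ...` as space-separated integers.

Op 1: conn=42 S1=50 S2=42 S3=50 blocked=[]
Op 2: conn=22 S1=50 S2=42 S3=30 blocked=[]
Op 3: conn=16 S1=50 S2=42 S3=24 blocked=[]
Op 4: conn=16 S1=50 S2=42 S3=42 blocked=[]
Op 5: conn=42 S1=50 S2=42 S3=42 blocked=[]
Op 6: conn=36 S1=44 S2=42 S3=42 blocked=[]
Op 7: conn=48 S1=44 S2=42 S3=42 blocked=[]
Op 8: conn=33 S1=44 S2=27 S3=42 blocked=[]
Op 9: conn=56 S1=44 S2=27 S3=42 blocked=[]
Op 10: conn=56 S1=44 S2=34 S3=42 blocked=[]

Answer: 56 44 34 42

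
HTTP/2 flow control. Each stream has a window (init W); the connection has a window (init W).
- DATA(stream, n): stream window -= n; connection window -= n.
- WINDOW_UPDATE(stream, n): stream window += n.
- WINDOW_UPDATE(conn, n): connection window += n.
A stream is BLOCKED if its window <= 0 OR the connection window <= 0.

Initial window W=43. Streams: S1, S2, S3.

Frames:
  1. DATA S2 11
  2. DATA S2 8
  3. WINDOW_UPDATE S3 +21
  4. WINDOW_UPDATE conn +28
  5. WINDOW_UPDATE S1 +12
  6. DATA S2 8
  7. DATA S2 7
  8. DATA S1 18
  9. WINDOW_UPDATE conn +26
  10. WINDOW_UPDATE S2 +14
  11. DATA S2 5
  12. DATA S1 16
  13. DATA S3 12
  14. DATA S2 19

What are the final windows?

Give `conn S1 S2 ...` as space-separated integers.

Answer: -7 21 -1 52

Derivation:
Op 1: conn=32 S1=43 S2=32 S3=43 blocked=[]
Op 2: conn=24 S1=43 S2=24 S3=43 blocked=[]
Op 3: conn=24 S1=43 S2=24 S3=64 blocked=[]
Op 4: conn=52 S1=43 S2=24 S3=64 blocked=[]
Op 5: conn=52 S1=55 S2=24 S3=64 blocked=[]
Op 6: conn=44 S1=55 S2=16 S3=64 blocked=[]
Op 7: conn=37 S1=55 S2=9 S3=64 blocked=[]
Op 8: conn=19 S1=37 S2=9 S3=64 blocked=[]
Op 9: conn=45 S1=37 S2=9 S3=64 blocked=[]
Op 10: conn=45 S1=37 S2=23 S3=64 blocked=[]
Op 11: conn=40 S1=37 S2=18 S3=64 blocked=[]
Op 12: conn=24 S1=21 S2=18 S3=64 blocked=[]
Op 13: conn=12 S1=21 S2=18 S3=52 blocked=[]
Op 14: conn=-7 S1=21 S2=-1 S3=52 blocked=[1, 2, 3]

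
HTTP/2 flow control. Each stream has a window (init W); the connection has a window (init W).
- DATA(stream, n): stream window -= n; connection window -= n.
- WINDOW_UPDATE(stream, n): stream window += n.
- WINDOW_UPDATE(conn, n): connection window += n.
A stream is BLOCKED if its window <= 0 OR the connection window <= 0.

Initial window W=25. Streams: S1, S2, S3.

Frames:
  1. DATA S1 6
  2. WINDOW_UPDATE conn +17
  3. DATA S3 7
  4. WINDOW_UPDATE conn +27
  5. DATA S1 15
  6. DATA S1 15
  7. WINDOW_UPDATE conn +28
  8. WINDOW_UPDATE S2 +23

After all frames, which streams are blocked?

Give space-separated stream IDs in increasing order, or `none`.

Op 1: conn=19 S1=19 S2=25 S3=25 blocked=[]
Op 2: conn=36 S1=19 S2=25 S3=25 blocked=[]
Op 3: conn=29 S1=19 S2=25 S3=18 blocked=[]
Op 4: conn=56 S1=19 S2=25 S3=18 blocked=[]
Op 5: conn=41 S1=4 S2=25 S3=18 blocked=[]
Op 6: conn=26 S1=-11 S2=25 S3=18 blocked=[1]
Op 7: conn=54 S1=-11 S2=25 S3=18 blocked=[1]
Op 8: conn=54 S1=-11 S2=48 S3=18 blocked=[1]

Answer: S1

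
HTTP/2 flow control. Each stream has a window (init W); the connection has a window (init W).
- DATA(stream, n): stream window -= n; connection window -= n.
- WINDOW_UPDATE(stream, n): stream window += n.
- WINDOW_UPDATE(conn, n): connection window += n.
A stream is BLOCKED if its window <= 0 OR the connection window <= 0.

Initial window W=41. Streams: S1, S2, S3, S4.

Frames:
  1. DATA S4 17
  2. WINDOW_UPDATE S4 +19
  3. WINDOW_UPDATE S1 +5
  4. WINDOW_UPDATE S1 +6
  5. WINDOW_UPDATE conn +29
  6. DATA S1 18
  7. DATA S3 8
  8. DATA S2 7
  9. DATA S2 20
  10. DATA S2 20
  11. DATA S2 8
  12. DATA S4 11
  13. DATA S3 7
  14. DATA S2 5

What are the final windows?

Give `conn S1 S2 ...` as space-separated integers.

Op 1: conn=24 S1=41 S2=41 S3=41 S4=24 blocked=[]
Op 2: conn=24 S1=41 S2=41 S3=41 S4=43 blocked=[]
Op 3: conn=24 S1=46 S2=41 S3=41 S4=43 blocked=[]
Op 4: conn=24 S1=52 S2=41 S3=41 S4=43 blocked=[]
Op 5: conn=53 S1=52 S2=41 S3=41 S4=43 blocked=[]
Op 6: conn=35 S1=34 S2=41 S3=41 S4=43 blocked=[]
Op 7: conn=27 S1=34 S2=41 S3=33 S4=43 blocked=[]
Op 8: conn=20 S1=34 S2=34 S3=33 S4=43 blocked=[]
Op 9: conn=0 S1=34 S2=14 S3=33 S4=43 blocked=[1, 2, 3, 4]
Op 10: conn=-20 S1=34 S2=-6 S3=33 S4=43 blocked=[1, 2, 3, 4]
Op 11: conn=-28 S1=34 S2=-14 S3=33 S4=43 blocked=[1, 2, 3, 4]
Op 12: conn=-39 S1=34 S2=-14 S3=33 S4=32 blocked=[1, 2, 3, 4]
Op 13: conn=-46 S1=34 S2=-14 S3=26 S4=32 blocked=[1, 2, 3, 4]
Op 14: conn=-51 S1=34 S2=-19 S3=26 S4=32 blocked=[1, 2, 3, 4]

Answer: -51 34 -19 26 32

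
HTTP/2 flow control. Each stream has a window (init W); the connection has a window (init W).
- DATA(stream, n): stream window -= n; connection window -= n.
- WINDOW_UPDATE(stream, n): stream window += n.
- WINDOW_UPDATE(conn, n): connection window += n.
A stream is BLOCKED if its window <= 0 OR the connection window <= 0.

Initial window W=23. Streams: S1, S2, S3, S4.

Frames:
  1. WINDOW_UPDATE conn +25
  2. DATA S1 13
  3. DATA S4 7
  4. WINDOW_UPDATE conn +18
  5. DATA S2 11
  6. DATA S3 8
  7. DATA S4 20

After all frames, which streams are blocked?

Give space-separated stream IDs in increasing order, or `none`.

Answer: S4

Derivation:
Op 1: conn=48 S1=23 S2=23 S3=23 S4=23 blocked=[]
Op 2: conn=35 S1=10 S2=23 S3=23 S4=23 blocked=[]
Op 3: conn=28 S1=10 S2=23 S3=23 S4=16 blocked=[]
Op 4: conn=46 S1=10 S2=23 S3=23 S4=16 blocked=[]
Op 5: conn=35 S1=10 S2=12 S3=23 S4=16 blocked=[]
Op 6: conn=27 S1=10 S2=12 S3=15 S4=16 blocked=[]
Op 7: conn=7 S1=10 S2=12 S3=15 S4=-4 blocked=[4]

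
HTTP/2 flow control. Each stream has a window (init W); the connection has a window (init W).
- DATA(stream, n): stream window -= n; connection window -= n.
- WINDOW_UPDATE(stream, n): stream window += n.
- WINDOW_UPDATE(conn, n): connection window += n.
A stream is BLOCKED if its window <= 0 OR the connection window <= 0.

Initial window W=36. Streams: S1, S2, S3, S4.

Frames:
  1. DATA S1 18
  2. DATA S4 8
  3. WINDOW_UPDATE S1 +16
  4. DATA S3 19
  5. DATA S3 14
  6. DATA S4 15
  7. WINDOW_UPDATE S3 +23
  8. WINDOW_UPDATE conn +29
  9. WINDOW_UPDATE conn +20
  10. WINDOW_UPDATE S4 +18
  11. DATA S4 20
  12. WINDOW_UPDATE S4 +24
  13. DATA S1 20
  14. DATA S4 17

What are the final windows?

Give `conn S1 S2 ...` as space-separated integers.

Op 1: conn=18 S1=18 S2=36 S3=36 S4=36 blocked=[]
Op 2: conn=10 S1=18 S2=36 S3=36 S4=28 blocked=[]
Op 3: conn=10 S1=34 S2=36 S3=36 S4=28 blocked=[]
Op 4: conn=-9 S1=34 S2=36 S3=17 S4=28 blocked=[1, 2, 3, 4]
Op 5: conn=-23 S1=34 S2=36 S3=3 S4=28 blocked=[1, 2, 3, 4]
Op 6: conn=-38 S1=34 S2=36 S3=3 S4=13 blocked=[1, 2, 3, 4]
Op 7: conn=-38 S1=34 S2=36 S3=26 S4=13 blocked=[1, 2, 3, 4]
Op 8: conn=-9 S1=34 S2=36 S3=26 S4=13 blocked=[1, 2, 3, 4]
Op 9: conn=11 S1=34 S2=36 S3=26 S4=13 blocked=[]
Op 10: conn=11 S1=34 S2=36 S3=26 S4=31 blocked=[]
Op 11: conn=-9 S1=34 S2=36 S3=26 S4=11 blocked=[1, 2, 3, 4]
Op 12: conn=-9 S1=34 S2=36 S3=26 S4=35 blocked=[1, 2, 3, 4]
Op 13: conn=-29 S1=14 S2=36 S3=26 S4=35 blocked=[1, 2, 3, 4]
Op 14: conn=-46 S1=14 S2=36 S3=26 S4=18 blocked=[1, 2, 3, 4]

Answer: -46 14 36 26 18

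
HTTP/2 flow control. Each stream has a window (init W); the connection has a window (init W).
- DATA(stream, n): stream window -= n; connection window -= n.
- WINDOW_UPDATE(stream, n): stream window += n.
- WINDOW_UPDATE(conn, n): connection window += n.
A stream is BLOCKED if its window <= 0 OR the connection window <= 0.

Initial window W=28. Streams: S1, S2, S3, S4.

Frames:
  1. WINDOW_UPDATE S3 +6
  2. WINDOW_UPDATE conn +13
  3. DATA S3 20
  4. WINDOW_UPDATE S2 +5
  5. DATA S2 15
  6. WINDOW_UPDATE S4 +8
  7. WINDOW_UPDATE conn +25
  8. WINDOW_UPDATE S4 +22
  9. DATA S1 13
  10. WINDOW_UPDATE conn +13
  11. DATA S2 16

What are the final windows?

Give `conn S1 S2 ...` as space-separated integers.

Op 1: conn=28 S1=28 S2=28 S3=34 S4=28 blocked=[]
Op 2: conn=41 S1=28 S2=28 S3=34 S4=28 blocked=[]
Op 3: conn=21 S1=28 S2=28 S3=14 S4=28 blocked=[]
Op 4: conn=21 S1=28 S2=33 S3=14 S4=28 blocked=[]
Op 5: conn=6 S1=28 S2=18 S3=14 S4=28 blocked=[]
Op 6: conn=6 S1=28 S2=18 S3=14 S4=36 blocked=[]
Op 7: conn=31 S1=28 S2=18 S3=14 S4=36 blocked=[]
Op 8: conn=31 S1=28 S2=18 S3=14 S4=58 blocked=[]
Op 9: conn=18 S1=15 S2=18 S3=14 S4=58 blocked=[]
Op 10: conn=31 S1=15 S2=18 S3=14 S4=58 blocked=[]
Op 11: conn=15 S1=15 S2=2 S3=14 S4=58 blocked=[]

Answer: 15 15 2 14 58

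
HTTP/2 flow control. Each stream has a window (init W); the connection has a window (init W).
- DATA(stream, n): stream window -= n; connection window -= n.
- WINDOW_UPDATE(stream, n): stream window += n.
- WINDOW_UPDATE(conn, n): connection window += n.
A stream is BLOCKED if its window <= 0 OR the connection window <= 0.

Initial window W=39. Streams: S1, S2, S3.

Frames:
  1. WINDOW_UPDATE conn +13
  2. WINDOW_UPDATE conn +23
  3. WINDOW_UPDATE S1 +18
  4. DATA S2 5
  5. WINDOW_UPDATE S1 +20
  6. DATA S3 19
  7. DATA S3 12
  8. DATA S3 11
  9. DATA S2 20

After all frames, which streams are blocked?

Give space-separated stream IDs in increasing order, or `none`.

Op 1: conn=52 S1=39 S2=39 S3=39 blocked=[]
Op 2: conn=75 S1=39 S2=39 S3=39 blocked=[]
Op 3: conn=75 S1=57 S2=39 S3=39 blocked=[]
Op 4: conn=70 S1=57 S2=34 S3=39 blocked=[]
Op 5: conn=70 S1=77 S2=34 S3=39 blocked=[]
Op 6: conn=51 S1=77 S2=34 S3=20 blocked=[]
Op 7: conn=39 S1=77 S2=34 S3=8 blocked=[]
Op 8: conn=28 S1=77 S2=34 S3=-3 blocked=[3]
Op 9: conn=8 S1=77 S2=14 S3=-3 blocked=[3]

Answer: S3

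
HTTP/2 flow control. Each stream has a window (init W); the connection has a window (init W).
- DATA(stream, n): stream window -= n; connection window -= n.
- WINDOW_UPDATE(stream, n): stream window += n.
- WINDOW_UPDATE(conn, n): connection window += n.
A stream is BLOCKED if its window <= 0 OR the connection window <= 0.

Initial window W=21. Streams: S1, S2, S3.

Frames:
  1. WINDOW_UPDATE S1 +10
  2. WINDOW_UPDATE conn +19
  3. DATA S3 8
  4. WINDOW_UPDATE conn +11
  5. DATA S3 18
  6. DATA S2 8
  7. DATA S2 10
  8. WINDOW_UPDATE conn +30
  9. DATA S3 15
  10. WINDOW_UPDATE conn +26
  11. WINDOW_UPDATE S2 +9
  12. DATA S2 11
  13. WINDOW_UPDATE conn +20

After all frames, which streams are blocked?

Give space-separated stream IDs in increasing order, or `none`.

Answer: S3

Derivation:
Op 1: conn=21 S1=31 S2=21 S3=21 blocked=[]
Op 2: conn=40 S1=31 S2=21 S3=21 blocked=[]
Op 3: conn=32 S1=31 S2=21 S3=13 blocked=[]
Op 4: conn=43 S1=31 S2=21 S3=13 blocked=[]
Op 5: conn=25 S1=31 S2=21 S3=-5 blocked=[3]
Op 6: conn=17 S1=31 S2=13 S3=-5 blocked=[3]
Op 7: conn=7 S1=31 S2=3 S3=-5 blocked=[3]
Op 8: conn=37 S1=31 S2=3 S3=-5 blocked=[3]
Op 9: conn=22 S1=31 S2=3 S3=-20 blocked=[3]
Op 10: conn=48 S1=31 S2=3 S3=-20 blocked=[3]
Op 11: conn=48 S1=31 S2=12 S3=-20 blocked=[3]
Op 12: conn=37 S1=31 S2=1 S3=-20 blocked=[3]
Op 13: conn=57 S1=31 S2=1 S3=-20 blocked=[3]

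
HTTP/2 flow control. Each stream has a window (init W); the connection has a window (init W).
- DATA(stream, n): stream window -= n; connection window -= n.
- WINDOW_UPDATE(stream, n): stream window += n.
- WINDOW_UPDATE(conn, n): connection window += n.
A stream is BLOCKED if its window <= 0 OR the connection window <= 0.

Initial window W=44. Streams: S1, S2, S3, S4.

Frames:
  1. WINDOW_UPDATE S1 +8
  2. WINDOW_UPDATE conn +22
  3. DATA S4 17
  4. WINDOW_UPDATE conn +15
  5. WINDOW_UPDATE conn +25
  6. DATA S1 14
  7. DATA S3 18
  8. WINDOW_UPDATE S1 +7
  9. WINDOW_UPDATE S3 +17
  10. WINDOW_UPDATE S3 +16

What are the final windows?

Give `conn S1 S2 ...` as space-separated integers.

Op 1: conn=44 S1=52 S2=44 S3=44 S4=44 blocked=[]
Op 2: conn=66 S1=52 S2=44 S3=44 S4=44 blocked=[]
Op 3: conn=49 S1=52 S2=44 S3=44 S4=27 blocked=[]
Op 4: conn=64 S1=52 S2=44 S3=44 S4=27 blocked=[]
Op 5: conn=89 S1=52 S2=44 S3=44 S4=27 blocked=[]
Op 6: conn=75 S1=38 S2=44 S3=44 S4=27 blocked=[]
Op 7: conn=57 S1=38 S2=44 S3=26 S4=27 blocked=[]
Op 8: conn=57 S1=45 S2=44 S3=26 S4=27 blocked=[]
Op 9: conn=57 S1=45 S2=44 S3=43 S4=27 blocked=[]
Op 10: conn=57 S1=45 S2=44 S3=59 S4=27 blocked=[]

Answer: 57 45 44 59 27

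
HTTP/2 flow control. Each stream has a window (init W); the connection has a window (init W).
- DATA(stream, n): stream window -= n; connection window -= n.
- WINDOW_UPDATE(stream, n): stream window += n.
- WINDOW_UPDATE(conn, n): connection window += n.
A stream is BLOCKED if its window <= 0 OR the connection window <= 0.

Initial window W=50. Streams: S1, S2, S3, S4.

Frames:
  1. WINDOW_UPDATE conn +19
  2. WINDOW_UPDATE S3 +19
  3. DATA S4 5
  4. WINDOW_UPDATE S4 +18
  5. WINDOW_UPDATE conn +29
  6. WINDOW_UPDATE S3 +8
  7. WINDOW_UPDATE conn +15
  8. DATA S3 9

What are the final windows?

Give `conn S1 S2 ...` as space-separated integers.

Op 1: conn=69 S1=50 S2=50 S3=50 S4=50 blocked=[]
Op 2: conn=69 S1=50 S2=50 S3=69 S4=50 blocked=[]
Op 3: conn=64 S1=50 S2=50 S3=69 S4=45 blocked=[]
Op 4: conn=64 S1=50 S2=50 S3=69 S4=63 blocked=[]
Op 5: conn=93 S1=50 S2=50 S3=69 S4=63 blocked=[]
Op 6: conn=93 S1=50 S2=50 S3=77 S4=63 blocked=[]
Op 7: conn=108 S1=50 S2=50 S3=77 S4=63 blocked=[]
Op 8: conn=99 S1=50 S2=50 S3=68 S4=63 blocked=[]

Answer: 99 50 50 68 63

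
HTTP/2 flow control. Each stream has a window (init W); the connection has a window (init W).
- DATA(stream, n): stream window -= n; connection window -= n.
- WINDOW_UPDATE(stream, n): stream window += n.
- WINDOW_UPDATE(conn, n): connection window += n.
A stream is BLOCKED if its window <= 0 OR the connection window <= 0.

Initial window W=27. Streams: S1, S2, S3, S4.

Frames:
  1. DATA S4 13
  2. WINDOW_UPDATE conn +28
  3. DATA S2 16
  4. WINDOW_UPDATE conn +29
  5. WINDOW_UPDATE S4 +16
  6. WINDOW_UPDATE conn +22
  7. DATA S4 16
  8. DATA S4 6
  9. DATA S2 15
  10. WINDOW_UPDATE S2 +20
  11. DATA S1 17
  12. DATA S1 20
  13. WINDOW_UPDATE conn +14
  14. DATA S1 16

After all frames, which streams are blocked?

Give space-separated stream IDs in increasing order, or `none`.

Answer: S1

Derivation:
Op 1: conn=14 S1=27 S2=27 S3=27 S4=14 blocked=[]
Op 2: conn=42 S1=27 S2=27 S3=27 S4=14 blocked=[]
Op 3: conn=26 S1=27 S2=11 S3=27 S4=14 blocked=[]
Op 4: conn=55 S1=27 S2=11 S3=27 S4=14 blocked=[]
Op 5: conn=55 S1=27 S2=11 S3=27 S4=30 blocked=[]
Op 6: conn=77 S1=27 S2=11 S3=27 S4=30 blocked=[]
Op 7: conn=61 S1=27 S2=11 S3=27 S4=14 blocked=[]
Op 8: conn=55 S1=27 S2=11 S3=27 S4=8 blocked=[]
Op 9: conn=40 S1=27 S2=-4 S3=27 S4=8 blocked=[2]
Op 10: conn=40 S1=27 S2=16 S3=27 S4=8 blocked=[]
Op 11: conn=23 S1=10 S2=16 S3=27 S4=8 blocked=[]
Op 12: conn=3 S1=-10 S2=16 S3=27 S4=8 blocked=[1]
Op 13: conn=17 S1=-10 S2=16 S3=27 S4=8 blocked=[1]
Op 14: conn=1 S1=-26 S2=16 S3=27 S4=8 blocked=[1]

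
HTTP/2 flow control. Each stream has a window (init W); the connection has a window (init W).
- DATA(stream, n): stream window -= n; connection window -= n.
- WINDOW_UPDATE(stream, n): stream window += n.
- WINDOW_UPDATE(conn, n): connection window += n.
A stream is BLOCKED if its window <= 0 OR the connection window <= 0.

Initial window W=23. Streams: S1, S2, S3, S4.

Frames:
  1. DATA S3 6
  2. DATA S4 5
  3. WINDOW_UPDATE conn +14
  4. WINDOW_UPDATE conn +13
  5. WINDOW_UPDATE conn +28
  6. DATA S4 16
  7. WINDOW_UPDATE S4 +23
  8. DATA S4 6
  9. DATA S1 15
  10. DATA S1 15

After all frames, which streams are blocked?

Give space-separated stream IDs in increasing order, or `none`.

Op 1: conn=17 S1=23 S2=23 S3=17 S4=23 blocked=[]
Op 2: conn=12 S1=23 S2=23 S3=17 S4=18 blocked=[]
Op 3: conn=26 S1=23 S2=23 S3=17 S4=18 blocked=[]
Op 4: conn=39 S1=23 S2=23 S3=17 S4=18 blocked=[]
Op 5: conn=67 S1=23 S2=23 S3=17 S4=18 blocked=[]
Op 6: conn=51 S1=23 S2=23 S3=17 S4=2 blocked=[]
Op 7: conn=51 S1=23 S2=23 S3=17 S4=25 blocked=[]
Op 8: conn=45 S1=23 S2=23 S3=17 S4=19 blocked=[]
Op 9: conn=30 S1=8 S2=23 S3=17 S4=19 blocked=[]
Op 10: conn=15 S1=-7 S2=23 S3=17 S4=19 blocked=[1]

Answer: S1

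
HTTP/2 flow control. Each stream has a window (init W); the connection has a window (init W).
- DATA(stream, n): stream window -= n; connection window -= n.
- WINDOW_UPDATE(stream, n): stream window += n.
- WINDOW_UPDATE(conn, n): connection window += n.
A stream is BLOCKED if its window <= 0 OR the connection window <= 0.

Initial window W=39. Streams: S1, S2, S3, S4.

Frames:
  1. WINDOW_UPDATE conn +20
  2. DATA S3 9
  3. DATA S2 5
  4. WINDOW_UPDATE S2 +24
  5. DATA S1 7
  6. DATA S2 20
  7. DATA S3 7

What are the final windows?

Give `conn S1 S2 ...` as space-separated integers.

Answer: 11 32 38 23 39

Derivation:
Op 1: conn=59 S1=39 S2=39 S3=39 S4=39 blocked=[]
Op 2: conn=50 S1=39 S2=39 S3=30 S4=39 blocked=[]
Op 3: conn=45 S1=39 S2=34 S3=30 S4=39 blocked=[]
Op 4: conn=45 S1=39 S2=58 S3=30 S4=39 blocked=[]
Op 5: conn=38 S1=32 S2=58 S3=30 S4=39 blocked=[]
Op 6: conn=18 S1=32 S2=38 S3=30 S4=39 blocked=[]
Op 7: conn=11 S1=32 S2=38 S3=23 S4=39 blocked=[]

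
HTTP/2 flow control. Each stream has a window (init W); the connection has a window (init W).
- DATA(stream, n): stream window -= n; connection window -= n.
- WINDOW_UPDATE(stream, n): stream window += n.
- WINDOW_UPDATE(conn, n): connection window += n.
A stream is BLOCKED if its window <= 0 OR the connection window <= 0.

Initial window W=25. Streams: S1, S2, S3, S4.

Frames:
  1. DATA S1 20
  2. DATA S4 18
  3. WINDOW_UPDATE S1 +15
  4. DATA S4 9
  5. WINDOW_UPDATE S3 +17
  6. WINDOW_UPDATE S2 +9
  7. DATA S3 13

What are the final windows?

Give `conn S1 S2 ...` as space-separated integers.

Op 1: conn=5 S1=5 S2=25 S3=25 S4=25 blocked=[]
Op 2: conn=-13 S1=5 S2=25 S3=25 S4=7 blocked=[1, 2, 3, 4]
Op 3: conn=-13 S1=20 S2=25 S3=25 S4=7 blocked=[1, 2, 3, 4]
Op 4: conn=-22 S1=20 S2=25 S3=25 S4=-2 blocked=[1, 2, 3, 4]
Op 5: conn=-22 S1=20 S2=25 S3=42 S4=-2 blocked=[1, 2, 3, 4]
Op 6: conn=-22 S1=20 S2=34 S3=42 S4=-2 blocked=[1, 2, 3, 4]
Op 7: conn=-35 S1=20 S2=34 S3=29 S4=-2 blocked=[1, 2, 3, 4]

Answer: -35 20 34 29 -2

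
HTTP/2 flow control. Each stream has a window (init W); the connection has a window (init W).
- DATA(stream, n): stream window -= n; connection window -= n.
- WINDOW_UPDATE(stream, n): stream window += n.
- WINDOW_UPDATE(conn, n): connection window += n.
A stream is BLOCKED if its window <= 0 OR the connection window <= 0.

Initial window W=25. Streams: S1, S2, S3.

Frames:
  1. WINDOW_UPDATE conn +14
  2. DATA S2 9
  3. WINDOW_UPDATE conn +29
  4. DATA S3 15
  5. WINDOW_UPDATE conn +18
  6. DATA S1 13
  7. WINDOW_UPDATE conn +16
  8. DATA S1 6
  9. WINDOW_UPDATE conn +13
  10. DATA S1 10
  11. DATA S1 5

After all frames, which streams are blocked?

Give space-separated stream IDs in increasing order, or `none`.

Op 1: conn=39 S1=25 S2=25 S3=25 blocked=[]
Op 2: conn=30 S1=25 S2=16 S3=25 blocked=[]
Op 3: conn=59 S1=25 S2=16 S3=25 blocked=[]
Op 4: conn=44 S1=25 S2=16 S3=10 blocked=[]
Op 5: conn=62 S1=25 S2=16 S3=10 blocked=[]
Op 6: conn=49 S1=12 S2=16 S3=10 blocked=[]
Op 7: conn=65 S1=12 S2=16 S3=10 blocked=[]
Op 8: conn=59 S1=6 S2=16 S3=10 blocked=[]
Op 9: conn=72 S1=6 S2=16 S3=10 blocked=[]
Op 10: conn=62 S1=-4 S2=16 S3=10 blocked=[1]
Op 11: conn=57 S1=-9 S2=16 S3=10 blocked=[1]

Answer: S1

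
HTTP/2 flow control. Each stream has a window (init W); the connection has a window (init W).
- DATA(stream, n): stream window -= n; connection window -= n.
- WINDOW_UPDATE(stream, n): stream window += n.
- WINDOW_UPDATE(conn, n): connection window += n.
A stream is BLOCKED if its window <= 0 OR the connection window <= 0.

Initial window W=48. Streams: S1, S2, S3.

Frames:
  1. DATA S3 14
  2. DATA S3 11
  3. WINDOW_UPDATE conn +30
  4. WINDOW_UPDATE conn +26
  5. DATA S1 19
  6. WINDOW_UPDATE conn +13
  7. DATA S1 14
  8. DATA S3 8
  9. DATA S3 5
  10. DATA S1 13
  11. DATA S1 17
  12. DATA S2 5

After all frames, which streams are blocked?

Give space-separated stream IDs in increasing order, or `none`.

Answer: S1

Derivation:
Op 1: conn=34 S1=48 S2=48 S3=34 blocked=[]
Op 2: conn=23 S1=48 S2=48 S3=23 blocked=[]
Op 3: conn=53 S1=48 S2=48 S3=23 blocked=[]
Op 4: conn=79 S1=48 S2=48 S3=23 blocked=[]
Op 5: conn=60 S1=29 S2=48 S3=23 blocked=[]
Op 6: conn=73 S1=29 S2=48 S3=23 blocked=[]
Op 7: conn=59 S1=15 S2=48 S3=23 blocked=[]
Op 8: conn=51 S1=15 S2=48 S3=15 blocked=[]
Op 9: conn=46 S1=15 S2=48 S3=10 blocked=[]
Op 10: conn=33 S1=2 S2=48 S3=10 blocked=[]
Op 11: conn=16 S1=-15 S2=48 S3=10 blocked=[1]
Op 12: conn=11 S1=-15 S2=43 S3=10 blocked=[1]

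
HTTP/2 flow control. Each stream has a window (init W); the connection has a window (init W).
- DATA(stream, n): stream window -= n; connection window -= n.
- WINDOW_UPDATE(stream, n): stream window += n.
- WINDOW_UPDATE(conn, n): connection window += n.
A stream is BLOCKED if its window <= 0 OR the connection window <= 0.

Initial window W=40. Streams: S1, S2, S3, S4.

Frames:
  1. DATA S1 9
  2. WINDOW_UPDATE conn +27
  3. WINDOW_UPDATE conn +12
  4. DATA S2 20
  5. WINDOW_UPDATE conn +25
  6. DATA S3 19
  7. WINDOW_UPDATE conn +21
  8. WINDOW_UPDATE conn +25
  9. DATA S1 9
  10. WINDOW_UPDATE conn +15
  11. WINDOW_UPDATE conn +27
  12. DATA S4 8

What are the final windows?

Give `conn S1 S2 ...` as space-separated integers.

Answer: 127 22 20 21 32

Derivation:
Op 1: conn=31 S1=31 S2=40 S3=40 S4=40 blocked=[]
Op 2: conn=58 S1=31 S2=40 S3=40 S4=40 blocked=[]
Op 3: conn=70 S1=31 S2=40 S3=40 S4=40 blocked=[]
Op 4: conn=50 S1=31 S2=20 S3=40 S4=40 blocked=[]
Op 5: conn=75 S1=31 S2=20 S3=40 S4=40 blocked=[]
Op 6: conn=56 S1=31 S2=20 S3=21 S4=40 blocked=[]
Op 7: conn=77 S1=31 S2=20 S3=21 S4=40 blocked=[]
Op 8: conn=102 S1=31 S2=20 S3=21 S4=40 blocked=[]
Op 9: conn=93 S1=22 S2=20 S3=21 S4=40 blocked=[]
Op 10: conn=108 S1=22 S2=20 S3=21 S4=40 blocked=[]
Op 11: conn=135 S1=22 S2=20 S3=21 S4=40 blocked=[]
Op 12: conn=127 S1=22 S2=20 S3=21 S4=32 blocked=[]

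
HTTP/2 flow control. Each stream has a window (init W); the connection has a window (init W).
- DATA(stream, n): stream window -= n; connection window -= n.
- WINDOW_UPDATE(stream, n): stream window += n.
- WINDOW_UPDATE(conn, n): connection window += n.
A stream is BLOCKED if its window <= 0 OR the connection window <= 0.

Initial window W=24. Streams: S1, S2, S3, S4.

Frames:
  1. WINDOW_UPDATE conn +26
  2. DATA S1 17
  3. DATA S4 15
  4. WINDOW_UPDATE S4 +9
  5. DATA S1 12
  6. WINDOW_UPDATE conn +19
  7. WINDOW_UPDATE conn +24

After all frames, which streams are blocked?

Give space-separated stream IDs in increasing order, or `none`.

Op 1: conn=50 S1=24 S2=24 S3=24 S4=24 blocked=[]
Op 2: conn=33 S1=7 S2=24 S3=24 S4=24 blocked=[]
Op 3: conn=18 S1=7 S2=24 S3=24 S4=9 blocked=[]
Op 4: conn=18 S1=7 S2=24 S3=24 S4=18 blocked=[]
Op 5: conn=6 S1=-5 S2=24 S3=24 S4=18 blocked=[1]
Op 6: conn=25 S1=-5 S2=24 S3=24 S4=18 blocked=[1]
Op 7: conn=49 S1=-5 S2=24 S3=24 S4=18 blocked=[1]

Answer: S1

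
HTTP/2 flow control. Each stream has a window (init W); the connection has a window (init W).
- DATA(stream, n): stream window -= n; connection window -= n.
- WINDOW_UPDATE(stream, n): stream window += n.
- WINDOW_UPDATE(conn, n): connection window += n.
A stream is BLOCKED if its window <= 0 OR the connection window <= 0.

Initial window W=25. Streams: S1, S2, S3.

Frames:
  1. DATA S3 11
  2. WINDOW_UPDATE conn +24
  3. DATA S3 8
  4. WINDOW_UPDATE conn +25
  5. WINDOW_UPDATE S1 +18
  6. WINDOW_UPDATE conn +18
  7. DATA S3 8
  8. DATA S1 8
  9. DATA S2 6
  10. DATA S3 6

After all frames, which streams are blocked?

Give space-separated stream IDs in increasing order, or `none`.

Op 1: conn=14 S1=25 S2=25 S3=14 blocked=[]
Op 2: conn=38 S1=25 S2=25 S3=14 blocked=[]
Op 3: conn=30 S1=25 S2=25 S3=6 blocked=[]
Op 4: conn=55 S1=25 S2=25 S3=6 blocked=[]
Op 5: conn=55 S1=43 S2=25 S3=6 blocked=[]
Op 6: conn=73 S1=43 S2=25 S3=6 blocked=[]
Op 7: conn=65 S1=43 S2=25 S3=-2 blocked=[3]
Op 8: conn=57 S1=35 S2=25 S3=-2 blocked=[3]
Op 9: conn=51 S1=35 S2=19 S3=-2 blocked=[3]
Op 10: conn=45 S1=35 S2=19 S3=-8 blocked=[3]

Answer: S3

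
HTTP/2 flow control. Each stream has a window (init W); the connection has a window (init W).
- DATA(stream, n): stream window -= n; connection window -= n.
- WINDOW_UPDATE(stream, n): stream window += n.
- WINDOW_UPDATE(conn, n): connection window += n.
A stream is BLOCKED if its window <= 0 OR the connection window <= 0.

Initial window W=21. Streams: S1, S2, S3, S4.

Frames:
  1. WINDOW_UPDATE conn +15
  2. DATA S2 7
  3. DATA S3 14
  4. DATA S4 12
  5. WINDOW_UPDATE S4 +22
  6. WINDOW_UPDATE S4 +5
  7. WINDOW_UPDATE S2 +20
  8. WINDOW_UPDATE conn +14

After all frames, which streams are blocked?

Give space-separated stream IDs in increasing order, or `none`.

Op 1: conn=36 S1=21 S2=21 S3=21 S4=21 blocked=[]
Op 2: conn=29 S1=21 S2=14 S3=21 S4=21 blocked=[]
Op 3: conn=15 S1=21 S2=14 S3=7 S4=21 blocked=[]
Op 4: conn=3 S1=21 S2=14 S3=7 S4=9 blocked=[]
Op 5: conn=3 S1=21 S2=14 S3=7 S4=31 blocked=[]
Op 6: conn=3 S1=21 S2=14 S3=7 S4=36 blocked=[]
Op 7: conn=3 S1=21 S2=34 S3=7 S4=36 blocked=[]
Op 8: conn=17 S1=21 S2=34 S3=7 S4=36 blocked=[]

Answer: none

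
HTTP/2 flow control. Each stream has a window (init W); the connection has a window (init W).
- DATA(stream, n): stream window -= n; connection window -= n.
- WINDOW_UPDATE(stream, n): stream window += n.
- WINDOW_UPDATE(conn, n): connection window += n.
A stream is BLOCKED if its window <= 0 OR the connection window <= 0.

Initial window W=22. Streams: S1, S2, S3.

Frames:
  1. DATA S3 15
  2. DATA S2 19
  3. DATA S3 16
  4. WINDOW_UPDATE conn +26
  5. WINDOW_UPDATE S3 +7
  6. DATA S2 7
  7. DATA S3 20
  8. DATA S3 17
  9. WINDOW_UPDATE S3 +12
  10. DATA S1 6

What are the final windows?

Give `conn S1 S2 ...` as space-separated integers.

Op 1: conn=7 S1=22 S2=22 S3=7 blocked=[]
Op 2: conn=-12 S1=22 S2=3 S3=7 blocked=[1, 2, 3]
Op 3: conn=-28 S1=22 S2=3 S3=-9 blocked=[1, 2, 3]
Op 4: conn=-2 S1=22 S2=3 S3=-9 blocked=[1, 2, 3]
Op 5: conn=-2 S1=22 S2=3 S3=-2 blocked=[1, 2, 3]
Op 6: conn=-9 S1=22 S2=-4 S3=-2 blocked=[1, 2, 3]
Op 7: conn=-29 S1=22 S2=-4 S3=-22 blocked=[1, 2, 3]
Op 8: conn=-46 S1=22 S2=-4 S3=-39 blocked=[1, 2, 3]
Op 9: conn=-46 S1=22 S2=-4 S3=-27 blocked=[1, 2, 3]
Op 10: conn=-52 S1=16 S2=-4 S3=-27 blocked=[1, 2, 3]

Answer: -52 16 -4 -27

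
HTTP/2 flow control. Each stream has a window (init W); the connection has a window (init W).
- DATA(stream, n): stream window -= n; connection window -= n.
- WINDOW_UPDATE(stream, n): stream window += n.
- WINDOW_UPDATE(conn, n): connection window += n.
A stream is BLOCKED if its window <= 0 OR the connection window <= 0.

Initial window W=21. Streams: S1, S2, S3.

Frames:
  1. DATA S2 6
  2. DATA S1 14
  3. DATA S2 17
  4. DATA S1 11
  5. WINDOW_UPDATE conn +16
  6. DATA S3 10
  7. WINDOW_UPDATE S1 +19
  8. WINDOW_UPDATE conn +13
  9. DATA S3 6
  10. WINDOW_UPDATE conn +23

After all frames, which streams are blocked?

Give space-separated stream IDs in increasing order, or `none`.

Op 1: conn=15 S1=21 S2=15 S3=21 blocked=[]
Op 2: conn=1 S1=7 S2=15 S3=21 blocked=[]
Op 3: conn=-16 S1=7 S2=-2 S3=21 blocked=[1, 2, 3]
Op 4: conn=-27 S1=-4 S2=-2 S3=21 blocked=[1, 2, 3]
Op 5: conn=-11 S1=-4 S2=-2 S3=21 blocked=[1, 2, 3]
Op 6: conn=-21 S1=-4 S2=-2 S3=11 blocked=[1, 2, 3]
Op 7: conn=-21 S1=15 S2=-2 S3=11 blocked=[1, 2, 3]
Op 8: conn=-8 S1=15 S2=-2 S3=11 blocked=[1, 2, 3]
Op 9: conn=-14 S1=15 S2=-2 S3=5 blocked=[1, 2, 3]
Op 10: conn=9 S1=15 S2=-2 S3=5 blocked=[2]

Answer: S2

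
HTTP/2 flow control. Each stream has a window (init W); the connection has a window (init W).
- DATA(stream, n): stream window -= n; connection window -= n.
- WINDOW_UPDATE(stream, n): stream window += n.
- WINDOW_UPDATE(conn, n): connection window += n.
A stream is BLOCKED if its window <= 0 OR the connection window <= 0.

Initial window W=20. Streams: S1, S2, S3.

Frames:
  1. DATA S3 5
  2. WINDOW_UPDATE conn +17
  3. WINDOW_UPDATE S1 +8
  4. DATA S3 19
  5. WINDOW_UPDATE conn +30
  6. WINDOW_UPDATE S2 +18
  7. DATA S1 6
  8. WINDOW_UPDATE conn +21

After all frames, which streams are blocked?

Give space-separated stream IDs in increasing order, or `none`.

Op 1: conn=15 S1=20 S2=20 S3=15 blocked=[]
Op 2: conn=32 S1=20 S2=20 S3=15 blocked=[]
Op 3: conn=32 S1=28 S2=20 S3=15 blocked=[]
Op 4: conn=13 S1=28 S2=20 S3=-4 blocked=[3]
Op 5: conn=43 S1=28 S2=20 S3=-4 blocked=[3]
Op 6: conn=43 S1=28 S2=38 S3=-4 blocked=[3]
Op 7: conn=37 S1=22 S2=38 S3=-4 blocked=[3]
Op 8: conn=58 S1=22 S2=38 S3=-4 blocked=[3]

Answer: S3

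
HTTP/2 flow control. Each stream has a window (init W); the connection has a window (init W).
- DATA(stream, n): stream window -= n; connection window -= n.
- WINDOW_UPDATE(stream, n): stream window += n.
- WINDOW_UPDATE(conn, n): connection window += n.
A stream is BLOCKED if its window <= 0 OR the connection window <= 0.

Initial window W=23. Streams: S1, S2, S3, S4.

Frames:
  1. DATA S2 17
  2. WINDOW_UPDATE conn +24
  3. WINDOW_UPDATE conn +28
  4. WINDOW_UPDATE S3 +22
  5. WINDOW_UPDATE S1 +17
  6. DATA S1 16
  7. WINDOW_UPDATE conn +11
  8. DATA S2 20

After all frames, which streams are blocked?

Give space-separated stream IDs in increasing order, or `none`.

Answer: S2

Derivation:
Op 1: conn=6 S1=23 S2=6 S3=23 S4=23 blocked=[]
Op 2: conn=30 S1=23 S2=6 S3=23 S4=23 blocked=[]
Op 3: conn=58 S1=23 S2=6 S3=23 S4=23 blocked=[]
Op 4: conn=58 S1=23 S2=6 S3=45 S4=23 blocked=[]
Op 5: conn=58 S1=40 S2=6 S3=45 S4=23 blocked=[]
Op 6: conn=42 S1=24 S2=6 S3=45 S4=23 blocked=[]
Op 7: conn=53 S1=24 S2=6 S3=45 S4=23 blocked=[]
Op 8: conn=33 S1=24 S2=-14 S3=45 S4=23 blocked=[2]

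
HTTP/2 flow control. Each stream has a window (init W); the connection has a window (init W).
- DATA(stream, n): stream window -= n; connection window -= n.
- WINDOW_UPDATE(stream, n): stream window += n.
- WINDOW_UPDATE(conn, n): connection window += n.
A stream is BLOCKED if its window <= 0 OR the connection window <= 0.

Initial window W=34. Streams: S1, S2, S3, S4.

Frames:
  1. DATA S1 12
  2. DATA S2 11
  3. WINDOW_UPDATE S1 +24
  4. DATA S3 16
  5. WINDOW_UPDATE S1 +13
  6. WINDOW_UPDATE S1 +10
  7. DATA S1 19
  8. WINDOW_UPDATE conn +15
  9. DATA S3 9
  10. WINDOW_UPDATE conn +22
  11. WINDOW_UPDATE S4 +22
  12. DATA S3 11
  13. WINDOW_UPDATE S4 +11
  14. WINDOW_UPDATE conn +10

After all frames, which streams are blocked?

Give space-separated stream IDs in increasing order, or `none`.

Answer: S3

Derivation:
Op 1: conn=22 S1=22 S2=34 S3=34 S4=34 blocked=[]
Op 2: conn=11 S1=22 S2=23 S3=34 S4=34 blocked=[]
Op 3: conn=11 S1=46 S2=23 S3=34 S4=34 blocked=[]
Op 4: conn=-5 S1=46 S2=23 S3=18 S4=34 blocked=[1, 2, 3, 4]
Op 5: conn=-5 S1=59 S2=23 S3=18 S4=34 blocked=[1, 2, 3, 4]
Op 6: conn=-5 S1=69 S2=23 S3=18 S4=34 blocked=[1, 2, 3, 4]
Op 7: conn=-24 S1=50 S2=23 S3=18 S4=34 blocked=[1, 2, 3, 4]
Op 8: conn=-9 S1=50 S2=23 S3=18 S4=34 blocked=[1, 2, 3, 4]
Op 9: conn=-18 S1=50 S2=23 S3=9 S4=34 blocked=[1, 2, 3, 4]
Op 10: conn=4 S1=50 S2=23 S3=9 S4=34 blocked=[]
Op 11: conn=4 S1=50 S2=23 S3=9 S4=56 blocked=[]
Op 12: conn=-7 S1=50 S2=23 S3=-2 S4=56 blocked=[1, 2, 3, 4]
Op 13: conn=-7 S1=50 S2=23 S3=-2 S4=67 blocked=[1, 2, 3, 4]
Op 14: conn=3 S1=50 S2=23 S3=-2 S4=67 blocked=[3]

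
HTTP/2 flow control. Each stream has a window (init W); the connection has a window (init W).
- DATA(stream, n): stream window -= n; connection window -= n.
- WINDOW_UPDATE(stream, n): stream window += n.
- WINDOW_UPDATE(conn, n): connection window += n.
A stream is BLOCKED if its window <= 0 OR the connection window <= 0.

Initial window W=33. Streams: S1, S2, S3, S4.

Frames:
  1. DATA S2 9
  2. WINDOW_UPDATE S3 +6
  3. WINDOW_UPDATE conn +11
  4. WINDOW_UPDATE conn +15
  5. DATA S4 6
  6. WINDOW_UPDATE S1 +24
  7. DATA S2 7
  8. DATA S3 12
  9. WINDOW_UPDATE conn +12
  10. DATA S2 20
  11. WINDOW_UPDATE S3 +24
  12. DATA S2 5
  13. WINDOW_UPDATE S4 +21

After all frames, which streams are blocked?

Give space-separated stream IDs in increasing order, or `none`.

Answer: S2

Derivation:
Op 1: conn=24 S1=33 S2=24 S3=33 S4=33 blocked=[]
Op 2: conn=24 S1=33 S2=24 S3=39 S4=33 blocked=[]
Op 3: conn=35 S1=33 S2=24 S3=39 S4=33 blocked=[]
Op 4: conn=50 S1=33 S2=24 S3=39 S4=33 blocked=[]
Op 5: conn=44 S1=33 S2=24 S3=39 S4=27 blocked=[]
Op 6: conn=44 S1=57 S2=24 S3=39 S4=27 blocked=[]
Op 7: conn=37 S1=57 S2=17 S3=39 S4=27 blocked=[]
Op 8: conn=25 S1=57 S2=17 S3=27 S4=27 blocked=[]
Op 9: conn=37 S1=57 S2=17 S3=27 S4=27 blocked=[]
Op 10: conn=17 S1=57 S2=-3 S3=27 S4=27 blocked=[2]
Op 11: conn=17 S1=57 S2=-3 S3=51 S4=27 blocked=[2]
Op 12: conn=12 S1=57 S2=-8 S3=51 S4=27 blocked=[2]
Op 13: conn=12 S1=57 S2=-8 S3=51 S4=48 blocked=[2]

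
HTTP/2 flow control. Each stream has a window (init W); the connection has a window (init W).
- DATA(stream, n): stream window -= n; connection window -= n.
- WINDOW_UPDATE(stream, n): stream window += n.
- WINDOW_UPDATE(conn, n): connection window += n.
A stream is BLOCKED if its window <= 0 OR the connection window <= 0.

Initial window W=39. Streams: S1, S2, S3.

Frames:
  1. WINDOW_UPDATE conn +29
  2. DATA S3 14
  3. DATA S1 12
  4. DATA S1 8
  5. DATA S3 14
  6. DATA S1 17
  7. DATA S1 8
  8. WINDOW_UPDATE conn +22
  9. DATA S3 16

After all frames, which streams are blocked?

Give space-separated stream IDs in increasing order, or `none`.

Answer: S1 S3

Derivation:
Op 1: conn=68 S1=39 S2=39 S3=39 blocked=[]
Op 2: conn=54 S1=39 S2=39 S3=25 blocked=[]
Op 3: conn=42 S1=27 S2=39 S3=25 blocked=[]
Op 4: conn=34 S1=19 S2=39 S3=25 blocked=[]
Op 5: conn=20 S1=19 S2=39 S3=11 blocked=[]
Op 6: conn=3 S1=2 S2=39 S3=11 blocked=[]
Op 7: conn=-5 S1=-6 S2=39 S3=11 blocked=[1, 2, 3]
Op 8: conn=17 S1=-6 S2=39 S3=11 blocked=[1]
Op 9: conn=1 S1=-6 S2=39 S3=-5 blocked=[1, 3]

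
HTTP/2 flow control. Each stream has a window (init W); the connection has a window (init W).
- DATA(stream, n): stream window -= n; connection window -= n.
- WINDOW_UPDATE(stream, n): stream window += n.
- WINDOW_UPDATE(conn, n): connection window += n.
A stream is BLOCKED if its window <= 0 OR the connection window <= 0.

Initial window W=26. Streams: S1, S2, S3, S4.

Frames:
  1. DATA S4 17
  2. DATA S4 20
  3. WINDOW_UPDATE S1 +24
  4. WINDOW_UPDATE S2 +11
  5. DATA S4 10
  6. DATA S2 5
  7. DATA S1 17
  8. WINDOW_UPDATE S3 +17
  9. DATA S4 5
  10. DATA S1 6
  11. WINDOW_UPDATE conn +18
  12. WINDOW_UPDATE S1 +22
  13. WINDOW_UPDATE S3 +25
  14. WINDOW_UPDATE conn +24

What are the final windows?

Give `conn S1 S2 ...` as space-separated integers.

Answer: -12 49 32 68 -26

Derivation:
Op 1: conn=9 S1=26 S2=26 S3=26 S4=9 blocked=[]
Op 2: conn=-11 S1=26 S2=26 S3=26 S4=-11 blocked=[1, 2, 3, 4]
Op 3: conn=-11 S1=50 S2=26 S3=26 S4=-11 blocked=[1, 2, 3, 4]
Op 4: conn=-11 S1=50 S2=37 S3=26 S4=-11 blocked=[1, 2, 3, 4]
Op 5: conn=-21 S1=50 S2=37 S3=26 S4=-21 blocked=[1, 2, 3, 4]
Op 6: conn=-26 S1=50 S2=32 S3=26 S4=-21 blocked=[1, 2, 3, 4]
Op 7: conn=-43 S1=33 S2=32 S3=26 S4=-21 blocked=[1, 2, 3, 4]
Op 8: conn=-43 S1=33 S2=32 S3=43 S4=-21 blocked=[1, 2, 3, 4]
Op 9: conn=-48 S1=33 S2=32 S3=43 S4=-26 blocked=[1, 2, 3, 4]
Op 10: conn=-54 S1=27 S2=32 S3=43 S4=-26 blocked=[1, 2, 3, 4]
Op 11: conn=-36 S1=27 S2=32 S3=43 S4=-26 blocked=[1, 2, 3, 4]
Op 12: conn=-36 S1=49 S2=32 S3=43 S4=-26 blocked=[1, 2, 3, 4]
Op 13: conn=-36 S1=49 S2=32 S3=68 S4=-26 blocked=[1, 2, 3, 4]
Op 14: conn=-12 S1=49 S2=32 S3=68 S4=-26 blocked=[1, 2, 3, 4]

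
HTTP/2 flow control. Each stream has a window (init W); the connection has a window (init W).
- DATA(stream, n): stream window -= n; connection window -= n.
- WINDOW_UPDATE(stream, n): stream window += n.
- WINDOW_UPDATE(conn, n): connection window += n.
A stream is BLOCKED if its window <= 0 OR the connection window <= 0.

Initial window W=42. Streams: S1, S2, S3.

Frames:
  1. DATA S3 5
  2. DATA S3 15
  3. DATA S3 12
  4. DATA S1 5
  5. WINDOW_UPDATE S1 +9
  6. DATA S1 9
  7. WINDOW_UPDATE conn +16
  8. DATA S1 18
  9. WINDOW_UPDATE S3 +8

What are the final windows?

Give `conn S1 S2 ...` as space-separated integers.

Op 1: conn=37 S1=42 S2=42 S3=37 blocked=[]
Op 2: conn=22 S1=42 S2=42 S3=22 blocked=[]
Op 3: conn=10 S1=42 S2=42 S3=10 blocked=[]
Op 4: conn=5 S1=37 S2=42 S3=10 blocked=[]
Op 5: conn=5 S1=46 S2=42 S3=10 blocked=[]
Op 6: conn=-4 S1=37 S2=42 S3=10 blocked=[1, 2, 3]
Op 7: conn=12 S1=37 S2=42 S3=10 blocked=[]
Op 8: conn=-6 S1=19 S2=42 S3=10 blocked=[1, 2, 3]
Op 9: conn=-6 S1=19 S2=42 S3=18 blocked=[1, 2, 3]

Answer: -6 19 42 18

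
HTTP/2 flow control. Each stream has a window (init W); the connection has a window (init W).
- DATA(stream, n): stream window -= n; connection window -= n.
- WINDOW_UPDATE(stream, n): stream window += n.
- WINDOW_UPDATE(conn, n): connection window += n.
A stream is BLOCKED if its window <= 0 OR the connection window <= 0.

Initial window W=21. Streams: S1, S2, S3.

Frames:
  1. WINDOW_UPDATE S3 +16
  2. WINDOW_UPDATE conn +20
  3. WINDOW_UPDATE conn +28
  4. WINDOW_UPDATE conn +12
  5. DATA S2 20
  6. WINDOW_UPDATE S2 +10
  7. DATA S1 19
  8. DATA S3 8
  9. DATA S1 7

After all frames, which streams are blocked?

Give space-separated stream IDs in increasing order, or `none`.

Op 1: conn=21 S1=21 S2=21 S3=37 blocked=[]
Op 2: conn=41 S1=21 S2=21 S3=37 blocked=[]
Op 3: conn=69 S1=21 S2=21 S3=37 blocked=[]
Op 4: conn=81 S1=21 S2=21 S3=37 blocked=[]
Op 5: conn=61 S1=21 S2=1 S3=37 blocked=[]
Op 6: conn=61 S1=21 S2=11 S3=37 blocked=[]
Op 7: conn=42 S1=2 S2=11 S3=37 blocked=[]
Op 8: conn=34 S1=2 S2=11 S3=29 blocked=[]
Op 9: conn=27 S1=-5 S2=11 S3=29 blocked=[1]

Answer: S1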